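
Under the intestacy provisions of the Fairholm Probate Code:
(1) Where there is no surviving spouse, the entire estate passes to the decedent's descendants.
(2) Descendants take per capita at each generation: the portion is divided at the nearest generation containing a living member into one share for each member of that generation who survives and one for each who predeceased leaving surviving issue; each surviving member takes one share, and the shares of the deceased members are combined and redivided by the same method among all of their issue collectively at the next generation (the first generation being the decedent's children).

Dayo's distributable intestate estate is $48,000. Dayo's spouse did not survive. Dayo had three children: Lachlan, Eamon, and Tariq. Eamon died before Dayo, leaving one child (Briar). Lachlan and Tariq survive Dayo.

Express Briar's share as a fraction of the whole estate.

The entire $48,000 passes to the descendants.
That amount ($48,000) is divided at the children's generation into 3 shares of $16,000. Lachlan and Tariq each take $16,000. The remaining share for the deceased Eamon ($16,000) is carried to the next generation.
That pool ($16,000) passes entirely to Briar, the sole taker at the grandchildren's generation.

Briar receives 1/3 of the estate.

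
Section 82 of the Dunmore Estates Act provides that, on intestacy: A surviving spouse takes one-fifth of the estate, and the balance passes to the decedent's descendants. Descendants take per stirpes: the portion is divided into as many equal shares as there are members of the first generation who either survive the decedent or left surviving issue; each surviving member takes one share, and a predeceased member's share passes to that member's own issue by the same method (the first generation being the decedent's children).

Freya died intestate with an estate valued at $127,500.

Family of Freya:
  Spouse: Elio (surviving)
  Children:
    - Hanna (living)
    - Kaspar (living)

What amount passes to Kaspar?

Elio takes one-fifth of $127,500 = $25,500. The remaining $102,000 passes to the descendants.
The descendants' portion ($102,000) is divided into 2 shares of $51,000: Hanna and Kaspar each take $51,000.

Kaspar receives $51,000.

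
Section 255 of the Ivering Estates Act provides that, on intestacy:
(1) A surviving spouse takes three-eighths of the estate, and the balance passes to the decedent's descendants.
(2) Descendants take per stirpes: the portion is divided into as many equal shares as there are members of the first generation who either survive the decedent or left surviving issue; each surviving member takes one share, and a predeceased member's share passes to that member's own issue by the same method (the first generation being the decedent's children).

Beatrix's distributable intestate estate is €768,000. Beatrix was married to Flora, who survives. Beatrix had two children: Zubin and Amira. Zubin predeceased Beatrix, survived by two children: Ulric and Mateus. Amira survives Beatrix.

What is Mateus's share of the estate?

Mateus receives €120,000.

Flora takes three-eighths of €768,000 = €288,000. The remaining €480,000 passes to the descendants.
The descendants' portion (€480,000) is divided into 2 shares of €240,000: Amira takes €240,000; Zubin's €240,000 share passes to Zubin's issue.
Zubin's share (€240,000) is divided into 2 shares of €120,000: Ulric and Mateus each take €120,000.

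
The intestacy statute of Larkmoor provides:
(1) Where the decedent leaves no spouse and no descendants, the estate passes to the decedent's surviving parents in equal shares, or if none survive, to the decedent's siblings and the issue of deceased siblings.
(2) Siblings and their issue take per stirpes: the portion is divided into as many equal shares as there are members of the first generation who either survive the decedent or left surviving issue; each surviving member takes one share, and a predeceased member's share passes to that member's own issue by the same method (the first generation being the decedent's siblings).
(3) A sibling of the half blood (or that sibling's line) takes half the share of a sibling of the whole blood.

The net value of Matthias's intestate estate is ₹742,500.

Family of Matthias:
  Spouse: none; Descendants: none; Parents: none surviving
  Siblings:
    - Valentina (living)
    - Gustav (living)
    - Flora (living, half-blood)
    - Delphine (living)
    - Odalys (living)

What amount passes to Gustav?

The entire ₹742,500 passes to the siblings and their issue.
Counting each half-blood sibling's line as half a unit, there are 9/2 units in ₹742,500, so one unit is ₹165,000. Whole-blood lines (Valentina, Gustav, Delphine, and Odalys) take ₹165,000 each; half-blood lines (Flora) take ₹82,500 each.

Gustav receives ₹165,000.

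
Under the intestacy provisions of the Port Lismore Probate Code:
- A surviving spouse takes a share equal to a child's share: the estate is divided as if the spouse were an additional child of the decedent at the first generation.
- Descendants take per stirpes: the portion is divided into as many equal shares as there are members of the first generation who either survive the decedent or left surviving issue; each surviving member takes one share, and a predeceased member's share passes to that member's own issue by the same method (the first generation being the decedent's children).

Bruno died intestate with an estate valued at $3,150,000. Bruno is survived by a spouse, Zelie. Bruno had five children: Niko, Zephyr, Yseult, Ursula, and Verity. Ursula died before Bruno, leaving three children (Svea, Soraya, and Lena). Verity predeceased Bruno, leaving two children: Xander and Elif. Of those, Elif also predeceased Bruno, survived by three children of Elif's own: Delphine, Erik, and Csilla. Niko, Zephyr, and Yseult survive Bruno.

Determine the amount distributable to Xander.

The spouse counts as an additional share at the children's level, so there are 6 primary shares of $525,000. Zelie takes one such share ($525,000).
The children's combined portion ($2,625,000) is divided into 5 shares of $525,000: Niko, Zephyr, and Yseult each take $525,000; Ursula's $525,000 share passes to Ursula's issue; Verity's $525,000 share passes to Verity's issue.
Ursula's share ($525,000) is divided into 3 shares of $175,000: Svea, Soraya, and Lena each take $175,000.
Verity's share ($525,000) is divided into 2 shares of $262,500: Xander takes $262,500; Elif's $262,500 share passes to Elif's issue.
Elif's share ($262,500) is divided into 3 shares of $87,500: Delphine, Erik, and Csilla each take $87,500.

Xander receives $262,500.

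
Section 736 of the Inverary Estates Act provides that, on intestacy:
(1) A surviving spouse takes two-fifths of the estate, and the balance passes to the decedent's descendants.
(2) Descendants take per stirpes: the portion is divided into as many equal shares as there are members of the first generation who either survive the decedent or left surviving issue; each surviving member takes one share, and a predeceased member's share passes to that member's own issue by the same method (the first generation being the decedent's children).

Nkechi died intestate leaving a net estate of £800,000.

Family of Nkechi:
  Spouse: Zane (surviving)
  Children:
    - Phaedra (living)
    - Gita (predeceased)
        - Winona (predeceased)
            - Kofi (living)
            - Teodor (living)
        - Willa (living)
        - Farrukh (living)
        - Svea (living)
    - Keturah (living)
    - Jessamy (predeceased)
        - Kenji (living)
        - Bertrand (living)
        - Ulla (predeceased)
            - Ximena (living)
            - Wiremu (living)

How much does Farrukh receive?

Zane takes two-fifths of £800,000 = £320,000. The remaining £480,000 passes to the descendants.
The descendants' portion (£480,000) is divided into 4 shares of £120,000: Phaedra and Keturah each take £120,000; Gita's £120,000 share passes to Gita's issue; Jessamy's £120,000 share passes to Jessamy's issue.
Gita's share (£120,000) is divided into 4 shares of £30,000: Willa, Farrukh, and Svea each take £30,000; Winona's £30,000 share passes to Winona's issue.
Winona's share (£30,000) is divided into 2 shares of £15,000: Kofi and Teodor each take £15,000.
Jessamy's share (£120,000) is divided into 3 shares of £40,000: Kenji and Bertrand each take £40,000; Ulla's £40,000 share passes to Ulla's issue.
Ulla's share (£40,000) is divided into 2 shares of £20,000: Ximena and Wiremu each take £20,000.

Farrukh receives £30,000.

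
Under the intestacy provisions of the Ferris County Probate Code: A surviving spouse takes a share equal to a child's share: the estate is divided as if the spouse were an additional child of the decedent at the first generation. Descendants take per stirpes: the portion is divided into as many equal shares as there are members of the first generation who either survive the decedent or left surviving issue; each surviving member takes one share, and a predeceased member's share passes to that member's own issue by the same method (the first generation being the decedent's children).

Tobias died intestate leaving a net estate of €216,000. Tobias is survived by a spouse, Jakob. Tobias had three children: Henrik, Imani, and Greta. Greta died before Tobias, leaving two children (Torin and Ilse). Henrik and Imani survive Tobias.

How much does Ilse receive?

The spouse counts as an additional share at the children's level, so there are 4 primary shares of €54,000. Jakob takes one such share (€54,000).
The children's combined portion (€162,000) is divided into 3 shares of €54,000: Henrik and Imani each take €54,000; Greta's €54,000 share passes to Greta's issue.
Greta's share (€54,000) is divided into 2 shares of €27,000: Torin and Ilse each take €27,000.

Ilse receives €27,000.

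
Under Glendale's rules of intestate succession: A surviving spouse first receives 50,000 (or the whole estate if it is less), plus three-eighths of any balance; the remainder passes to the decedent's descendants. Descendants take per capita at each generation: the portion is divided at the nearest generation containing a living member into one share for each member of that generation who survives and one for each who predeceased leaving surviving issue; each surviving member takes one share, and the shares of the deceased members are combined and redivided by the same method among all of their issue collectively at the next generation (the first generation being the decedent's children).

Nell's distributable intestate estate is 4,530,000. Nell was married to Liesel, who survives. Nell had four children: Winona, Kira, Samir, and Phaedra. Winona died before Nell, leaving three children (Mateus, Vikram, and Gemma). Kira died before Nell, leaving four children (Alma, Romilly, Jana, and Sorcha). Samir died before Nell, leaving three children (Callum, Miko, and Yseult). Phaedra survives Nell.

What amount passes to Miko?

Miko receives 210,000.

Liesel first takes 50,000, leaving a balance of 4,480,000. Liesel then takes three-eighths of the balance (1,680,000), for a total of 1,730,000. The remaining 2,800,000 passes to the descendants.
The descendants' portion (2,800,000) is divided at the children's generation into 4 shares of 700,000. Phaedra takes 700,000. The 3 shares of the deceased (Winona, Kira, and Samir) are combined into a pool of 2,100,000.
That pool (2,100,000) is divided at the grandchildren's generation equally among Mateus, Vikram, Gemma, Alma, Romilly, Jana, Sorcha, Callum, Miko, and Yseult: 210,000 each.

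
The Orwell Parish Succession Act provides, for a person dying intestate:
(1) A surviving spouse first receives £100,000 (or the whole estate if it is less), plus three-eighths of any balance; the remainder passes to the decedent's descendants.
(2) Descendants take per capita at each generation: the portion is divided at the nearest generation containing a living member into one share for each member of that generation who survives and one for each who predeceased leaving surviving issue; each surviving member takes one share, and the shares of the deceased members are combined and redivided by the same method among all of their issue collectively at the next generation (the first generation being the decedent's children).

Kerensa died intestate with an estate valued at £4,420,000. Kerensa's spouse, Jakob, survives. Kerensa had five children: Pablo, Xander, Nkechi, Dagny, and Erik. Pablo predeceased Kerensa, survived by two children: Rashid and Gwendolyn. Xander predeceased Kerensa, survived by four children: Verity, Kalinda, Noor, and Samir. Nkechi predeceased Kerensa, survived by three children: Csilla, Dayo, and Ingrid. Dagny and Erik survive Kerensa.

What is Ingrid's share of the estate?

Jakob first takes £100,000, leaving a balance of £4,320,000. Jakob then takes three-eighths of the balance (£1,620,000), for a total of £1,720,000. The remaining £2,700,000 passes to the descendants.
The descendants' portion (£2,700,000) is divided at the children's generation into 5 shares of £540,000. Dagny and Erik each take £540,000. The 3 shares of the deceased (Pablo, Xander, and Nkechi) are combined into a pool of £1,620,000.
That pool (£1,620,000) is divided at the grandchildren's generation equally among Rashid, Gwendolyn, Verity, Kalinda, Noor, Samir, Csilla, Dayo, and Ingrid: £180,000 each.

Ingrid receives £180,000.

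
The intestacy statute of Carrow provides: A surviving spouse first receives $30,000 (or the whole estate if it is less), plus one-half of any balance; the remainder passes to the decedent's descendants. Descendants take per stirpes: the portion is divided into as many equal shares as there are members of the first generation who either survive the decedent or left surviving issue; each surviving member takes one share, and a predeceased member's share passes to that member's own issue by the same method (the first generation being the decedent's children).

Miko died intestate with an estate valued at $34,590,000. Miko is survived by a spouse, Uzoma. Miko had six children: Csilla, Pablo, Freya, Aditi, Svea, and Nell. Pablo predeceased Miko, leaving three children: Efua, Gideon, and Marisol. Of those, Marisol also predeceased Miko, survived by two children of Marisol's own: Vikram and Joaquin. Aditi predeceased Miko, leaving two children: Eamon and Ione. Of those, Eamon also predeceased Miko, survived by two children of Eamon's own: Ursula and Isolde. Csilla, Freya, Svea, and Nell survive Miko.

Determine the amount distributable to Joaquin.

Joaquin receives $480,000.

Uzoma first takes $30,000, leaving a balance of $34,560,000. Uzoma then takes one-half of the balance ($17,280,000), for a total of $17,310,000. The remaining $17,280,000 passes to the descendants.
The descendants' portion ($17,280,000) is divided into 6 shares of $2,880,000: Csilla, Freya, Svea, and Nell each take $2,880,000; Pablo's $2,880,000 share passes to Pablo's issue; Aditi's $2,880,000 share passes to Aditi's issue.
Pablo's share ($2,880,000) is divided into 3 shares of $960,000: Efua and Gideon each take $960,000; Marisol's $960,000 share passes to Marisol's issue.
Marisol's share ($960,000) is divided into 2 shares of $480,000: Vikram and Joaquin each take $480,000.
Aditi's share ($2,880,000) is divided into 2 shares of $1,440,000: Ione takes $1,440,000; Eamon's $1,440,000 share passes to Eamon's issue.
Eamon's share ($1,440,000) is divided into 2 shares of $720,000: Ursula and Isolde each take $720,000.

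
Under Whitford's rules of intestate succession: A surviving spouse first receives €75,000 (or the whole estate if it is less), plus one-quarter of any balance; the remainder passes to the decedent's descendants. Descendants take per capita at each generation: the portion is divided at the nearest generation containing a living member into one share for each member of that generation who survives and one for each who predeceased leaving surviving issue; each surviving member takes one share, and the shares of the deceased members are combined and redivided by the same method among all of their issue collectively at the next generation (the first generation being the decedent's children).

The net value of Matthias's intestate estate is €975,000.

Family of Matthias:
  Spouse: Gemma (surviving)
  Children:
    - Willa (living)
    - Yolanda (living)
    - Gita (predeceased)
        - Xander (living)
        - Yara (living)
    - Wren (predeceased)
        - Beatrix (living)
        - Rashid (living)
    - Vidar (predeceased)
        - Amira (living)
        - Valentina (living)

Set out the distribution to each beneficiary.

Gemma: €300,000; Willa: €135,000; Yolanda: €135,000; Xander: €67,500; Yara: €67,500; Beatrix: €67,500; Rashid: €67,500; Amira: €67,500; Valentina: €67,500

Gemma first takes €75,000, leaving a balance of €900,000. Gemma then takes one-quarter of the balance (€225,000), for a total of €300,000. The remaining €675,000 passes to the descendants.
The descendants' portion (€675,000) is divided at the children's generation into 5 shares of €135,000. Willa and Yolanda each take €135,000. The 3 shares of the deceased (Gita, Wren, and Vidar) are combined into a pool of €405,000.
That pool (€405,000) is divided at the grandchildren's generation equally among Xander, Yara, Beatrix, Rashid, Amira, and Valentina: €67,500 each.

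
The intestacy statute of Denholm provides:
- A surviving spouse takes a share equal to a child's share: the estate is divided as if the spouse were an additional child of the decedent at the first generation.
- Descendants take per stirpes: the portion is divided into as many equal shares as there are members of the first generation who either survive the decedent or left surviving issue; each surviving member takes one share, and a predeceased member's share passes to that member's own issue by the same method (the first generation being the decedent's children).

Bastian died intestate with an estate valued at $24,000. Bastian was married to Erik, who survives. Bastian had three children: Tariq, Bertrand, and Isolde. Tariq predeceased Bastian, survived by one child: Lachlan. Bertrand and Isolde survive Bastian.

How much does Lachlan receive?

The spouse counts as an additional share at the children's level, so there are 4 primary shares of $6,000. Erik takes one such share ($6,000).
The children's combined portion ($18,000) is divided into 3 shares of $6,000: Bertrand and Isolde each take $6,000; Tariq's $6,000 share passes to Tariq's issue.
Tariq's share ($6,000) passes entirely to Lachlan.

Lachlan receives $6,000.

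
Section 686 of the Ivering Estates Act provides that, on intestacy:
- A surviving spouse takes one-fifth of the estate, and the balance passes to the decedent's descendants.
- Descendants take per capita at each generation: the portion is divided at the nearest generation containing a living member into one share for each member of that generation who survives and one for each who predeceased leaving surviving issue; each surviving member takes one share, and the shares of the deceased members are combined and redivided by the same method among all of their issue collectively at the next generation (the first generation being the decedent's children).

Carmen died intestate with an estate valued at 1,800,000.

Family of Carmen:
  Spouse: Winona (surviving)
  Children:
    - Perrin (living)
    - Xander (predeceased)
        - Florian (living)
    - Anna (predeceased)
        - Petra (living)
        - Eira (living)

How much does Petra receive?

Petra receives 320,000.

Winona takes one-fifth of 1,800,000 = 360,000. The remaining 1,440,000 passes to the descendants.
The descendants' portion (1,440,000) is divided at the children's generation into 3 shares of 480,000. Perrin takes 480,000. The 2 shares of the deceased (Xander and Anna) are combined into a pool of 960,000.
That pool (960,000) is divided at the grandchildren's generation equally among Florian, Petra, and Eira: 320,000 each.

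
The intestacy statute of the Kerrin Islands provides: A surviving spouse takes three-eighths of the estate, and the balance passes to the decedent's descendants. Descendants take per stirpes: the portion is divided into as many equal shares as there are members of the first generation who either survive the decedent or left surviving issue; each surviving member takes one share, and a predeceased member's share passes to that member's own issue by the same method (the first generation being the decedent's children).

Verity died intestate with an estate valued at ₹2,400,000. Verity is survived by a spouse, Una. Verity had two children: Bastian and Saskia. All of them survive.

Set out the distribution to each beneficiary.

Una takes three-eighths of ₹2,400,000 = ₹900,000. The remaining ₹1,500,000 passes to the descendants.
The descendants' portion (₹1,500,000) is divided into 2 shares of ₹750,000: Bastian and Saskia each take ₹750,000.

Una: ₹900,000; Bastian: ₹750,000; Saskia: ₹750,000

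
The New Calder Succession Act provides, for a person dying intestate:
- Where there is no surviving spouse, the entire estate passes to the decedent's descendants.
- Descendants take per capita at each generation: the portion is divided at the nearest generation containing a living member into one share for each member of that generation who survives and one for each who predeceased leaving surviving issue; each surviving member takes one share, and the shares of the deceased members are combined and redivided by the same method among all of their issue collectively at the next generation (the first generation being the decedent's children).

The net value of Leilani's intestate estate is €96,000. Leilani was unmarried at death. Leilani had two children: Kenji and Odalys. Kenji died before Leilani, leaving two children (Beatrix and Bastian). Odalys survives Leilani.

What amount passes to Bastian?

The entire €96,000 passes to the descendants.
That amount (€96,000) is divided at the children's generation into 2 shares of €48,000. Odalys takes €48,000. The remaining share for the deceased Kenji (€48,000) is carried to the next generation.
That pool (€48,000) is divided at the grandchildren's generation equally among Beatrix and Bastian: €24,000 each.

Bastian receives €24,000.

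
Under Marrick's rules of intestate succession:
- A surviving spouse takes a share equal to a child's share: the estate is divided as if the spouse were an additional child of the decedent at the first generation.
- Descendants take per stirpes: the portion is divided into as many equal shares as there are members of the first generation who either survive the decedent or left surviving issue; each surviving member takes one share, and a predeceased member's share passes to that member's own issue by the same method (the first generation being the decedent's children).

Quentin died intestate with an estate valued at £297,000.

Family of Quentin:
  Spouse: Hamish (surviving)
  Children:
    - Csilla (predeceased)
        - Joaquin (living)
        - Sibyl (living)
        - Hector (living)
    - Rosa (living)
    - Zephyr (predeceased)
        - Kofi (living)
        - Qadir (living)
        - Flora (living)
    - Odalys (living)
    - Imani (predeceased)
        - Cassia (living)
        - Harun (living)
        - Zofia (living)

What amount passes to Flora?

Flora receives £16,500.

The spouse counts as an additional share at the children's level, so there are 6 primary shares of £49,500. Hamish takes one such share (£49,500).
The children's combined portion (£247,500) is divided into 5 shares of £49,500: Rosa and Odalys each take £49,500; Csilla's £49,500 share passes to Csilla's issue; Zephyr's £49,500 share passes to Zephyr's issue; Imani's £49,500 share passes to Imani's issue.
Csilla's share (£49,500) is divided into 3 shares of £16,500: Joaquin, Sibyl, and Hector each take £16,500.
Zephyr's share (£49,500) is divided into 3 shares of £16,500: Kofi, Qadir, and Flora each take £16,500.
Imani's share (£49,500) is divided into 3 shares of £16,500: Cassia, Harun, and Zofia each take £16,500.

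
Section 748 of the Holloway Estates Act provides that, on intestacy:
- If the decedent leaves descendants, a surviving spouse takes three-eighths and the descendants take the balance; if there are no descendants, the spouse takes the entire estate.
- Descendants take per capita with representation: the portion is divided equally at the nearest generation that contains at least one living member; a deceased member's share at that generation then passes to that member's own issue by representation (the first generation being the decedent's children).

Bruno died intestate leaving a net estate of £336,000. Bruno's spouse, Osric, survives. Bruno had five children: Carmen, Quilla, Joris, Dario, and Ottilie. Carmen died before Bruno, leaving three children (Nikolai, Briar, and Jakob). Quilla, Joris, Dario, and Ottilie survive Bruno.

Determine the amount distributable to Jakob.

Jakob receives £14,000.

Osric takes three-eighths of £336,000 = £126,000. The remaining £210,000 passes to the descendants.
The descendants' portion (£210,000) is divided into 5 shares of £42,000: Quilla, Joris, Dario, and Ottilie each take £42,000; Carmen's £42,000 share passes to Carmen's issue.
Carmen's share (£42,000) is divided into 3 shares of £14,000: Nikolai, Briar, and Jakob each take £14,000.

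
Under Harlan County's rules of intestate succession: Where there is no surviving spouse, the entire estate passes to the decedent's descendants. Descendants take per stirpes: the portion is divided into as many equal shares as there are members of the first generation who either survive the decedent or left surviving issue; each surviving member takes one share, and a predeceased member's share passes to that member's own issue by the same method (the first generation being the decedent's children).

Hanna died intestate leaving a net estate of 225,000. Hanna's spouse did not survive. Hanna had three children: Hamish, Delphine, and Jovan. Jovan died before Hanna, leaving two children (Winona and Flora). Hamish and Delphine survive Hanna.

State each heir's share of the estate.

Hamish: 75,000; Delphine: 75,000; Winona: 37,500; Flora: 37,500

The entire 225,000 passes to the descendants.
That amount (225,000) is divided into 3 shares of 75,000: Hamish and Delphine each take 75,000; Jovan's 75,000 share passes to Jovan's issue.
Jovan's share (75,000) is divided into 2 shares of 37,500: Winona and Flora each take 37,500.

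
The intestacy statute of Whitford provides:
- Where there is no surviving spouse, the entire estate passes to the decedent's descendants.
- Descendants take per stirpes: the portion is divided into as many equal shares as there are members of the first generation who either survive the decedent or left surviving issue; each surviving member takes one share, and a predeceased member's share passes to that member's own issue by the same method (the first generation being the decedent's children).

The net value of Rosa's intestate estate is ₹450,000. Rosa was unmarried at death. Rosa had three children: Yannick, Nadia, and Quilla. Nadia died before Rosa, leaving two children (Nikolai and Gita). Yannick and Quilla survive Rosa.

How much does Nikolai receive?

Nikolai receives ₹75,000.

The entire ₹450,000 passes to the descendants.
That amount (₹450,000) is divided into 3 shares of ₹150,000: Yannick and Quilla each take ₹150,000; Nadia's ₹150,000 share passes to Nadia's issue.
Nadia's share (₹150,000) is divided into 2 shares of ₹75,000: Nikolai and Gita each take ₹75,000.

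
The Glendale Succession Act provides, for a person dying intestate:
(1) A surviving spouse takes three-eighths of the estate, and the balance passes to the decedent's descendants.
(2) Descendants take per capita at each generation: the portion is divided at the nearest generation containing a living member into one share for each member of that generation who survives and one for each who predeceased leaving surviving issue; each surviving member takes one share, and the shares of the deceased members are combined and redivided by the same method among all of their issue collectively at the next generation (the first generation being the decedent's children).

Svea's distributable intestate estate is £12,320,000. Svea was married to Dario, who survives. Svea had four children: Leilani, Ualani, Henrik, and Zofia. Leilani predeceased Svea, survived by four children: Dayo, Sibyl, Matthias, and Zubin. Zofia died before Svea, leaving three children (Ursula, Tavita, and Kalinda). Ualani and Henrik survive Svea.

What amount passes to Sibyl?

Dario takes three-eighths of £12,320,000 = £4,620,000. The remaining £7,700,000 passes to the descendants.
The descendants' portion (£7,700,000) is divided at the children's generation into 4 shares of £1,925,000. Ualani and Henrik each take £1,925,000. The 2 shares of the deceased (Leilani and Zofia) are combined into a pool of £3,850,000.
That pool (£3,850,000) is divided at the grandchildren's generation equally among Dayo, Sibyl, Matthias, Zubin, Ursula, Tavita, and Kalinda: £550,000 each.

Sibyl receives £550,000.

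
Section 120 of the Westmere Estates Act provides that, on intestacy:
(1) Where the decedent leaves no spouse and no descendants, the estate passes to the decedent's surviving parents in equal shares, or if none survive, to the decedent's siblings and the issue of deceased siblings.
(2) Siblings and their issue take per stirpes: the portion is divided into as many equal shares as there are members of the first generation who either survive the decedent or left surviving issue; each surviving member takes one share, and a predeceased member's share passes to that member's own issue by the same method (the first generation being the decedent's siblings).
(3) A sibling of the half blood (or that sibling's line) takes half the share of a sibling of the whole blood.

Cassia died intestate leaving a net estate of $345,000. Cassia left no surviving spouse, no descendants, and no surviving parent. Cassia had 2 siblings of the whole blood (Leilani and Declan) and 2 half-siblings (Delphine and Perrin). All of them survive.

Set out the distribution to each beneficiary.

Delphine: $57,500; Leilani: $115,000; Declan: $115,000; Perrin: $57,500

The entire $345,000 passes to the siblings and their issue.
Counting each half-blood sibling's line as half a unit, there are 3 units in $345,000, so one unit is $115,000. Whole-blood lines (Leilani and Declan) take $115,000 each; half-blood lines (Delphine and Perrin) take $57,500 each.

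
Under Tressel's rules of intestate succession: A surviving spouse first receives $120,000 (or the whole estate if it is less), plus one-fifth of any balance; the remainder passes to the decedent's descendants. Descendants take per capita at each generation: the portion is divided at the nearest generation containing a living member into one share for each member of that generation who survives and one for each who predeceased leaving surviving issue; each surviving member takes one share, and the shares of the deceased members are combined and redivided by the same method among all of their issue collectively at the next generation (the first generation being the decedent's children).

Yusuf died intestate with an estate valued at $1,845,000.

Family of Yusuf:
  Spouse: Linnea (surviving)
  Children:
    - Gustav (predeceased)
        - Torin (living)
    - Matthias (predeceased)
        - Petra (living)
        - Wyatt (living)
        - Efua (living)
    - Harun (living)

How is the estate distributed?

Linnea first takes $120,000, leaving a balance of $1,725,000. Linnea then takes one-fifth of the balance ($345,000), for a total of $465,000. The remaining $1,380,000 passes to the descendants.
The descendants' portion ($1,380,000) is divided at the children's generation into 3 shares of $460,000. Harun takes $460,000. The 2 shares of the deceased (Gustav and Matthias) are combined into a pool of $920,000.
That pool ($920,000) is divided at the grandchildren's generation equally among Torin, Petra, Wyatt, and Efua: $230,000 each.

Linnea: $465,000; Torin: $230,000; Petra: $230,000; Wyatt: $230,000; Efua: $230,000; Harun: $460,000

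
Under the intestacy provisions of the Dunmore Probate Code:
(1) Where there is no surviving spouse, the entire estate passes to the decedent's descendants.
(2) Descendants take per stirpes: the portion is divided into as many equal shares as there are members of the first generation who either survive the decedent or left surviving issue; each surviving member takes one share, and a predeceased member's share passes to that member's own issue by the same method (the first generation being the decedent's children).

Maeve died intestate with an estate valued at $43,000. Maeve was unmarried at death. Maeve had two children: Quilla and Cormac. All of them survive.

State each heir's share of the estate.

The entire $43,000 passes to the descendants.
That amount ($43,000) is divided into 2 shares of $21,500: Quilla and Cormac each take $21,500.

Quilla: $21,500; Cormac: $21,500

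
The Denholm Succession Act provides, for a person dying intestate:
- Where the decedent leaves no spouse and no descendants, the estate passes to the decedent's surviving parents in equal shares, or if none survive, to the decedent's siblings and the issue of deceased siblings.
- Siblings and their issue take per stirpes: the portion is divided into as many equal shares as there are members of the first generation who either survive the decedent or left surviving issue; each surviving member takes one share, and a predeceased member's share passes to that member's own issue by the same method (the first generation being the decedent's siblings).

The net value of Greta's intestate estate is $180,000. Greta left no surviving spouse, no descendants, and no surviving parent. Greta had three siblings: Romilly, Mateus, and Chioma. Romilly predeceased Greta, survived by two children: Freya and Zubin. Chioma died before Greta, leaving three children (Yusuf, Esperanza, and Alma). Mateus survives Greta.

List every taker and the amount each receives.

The entire $180,000 passes to the siblings and their issue.
That amount ($180,000) is divided into 3 shares of $60,000: Mateus takes $60,000; Romilly's $60,000 share passes to Romilly's issue; Chioma's $60,000 share passes to Chioma's issue.
Romilly's share ($60,000) is divided into 2 shares of $30,000: Freya and Zubin each take $30,000.
Chioma's share ($60,000) is divided into 3 shares of $20,000: Yusuf, Esperanza, and Alma each take $20,000.

Freya: $30,000; Zubin: $30,000; Mateus: $60,000; Yusuf: $20,000; Esperanza: $20,000; Alma: $20,000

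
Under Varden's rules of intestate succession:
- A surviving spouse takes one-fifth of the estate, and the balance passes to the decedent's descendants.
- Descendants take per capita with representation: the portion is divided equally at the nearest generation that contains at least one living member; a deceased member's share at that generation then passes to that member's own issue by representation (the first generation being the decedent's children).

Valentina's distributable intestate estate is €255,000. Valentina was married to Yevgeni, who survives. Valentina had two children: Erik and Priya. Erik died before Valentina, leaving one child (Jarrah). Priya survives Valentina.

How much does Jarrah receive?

Jarrah receives €102,000.

Yevgeni takes one-fifth of €255,000 = €51,000. The remaining €204,000 passes to the descendants.
The descendants' portion (€204,000) is divided into 2 shares of €102,000: Priya takes €102,000; Erik's €102,000 share passes to Erik's issue.
Erik's share (€102,000) passes entirely to Jarrah.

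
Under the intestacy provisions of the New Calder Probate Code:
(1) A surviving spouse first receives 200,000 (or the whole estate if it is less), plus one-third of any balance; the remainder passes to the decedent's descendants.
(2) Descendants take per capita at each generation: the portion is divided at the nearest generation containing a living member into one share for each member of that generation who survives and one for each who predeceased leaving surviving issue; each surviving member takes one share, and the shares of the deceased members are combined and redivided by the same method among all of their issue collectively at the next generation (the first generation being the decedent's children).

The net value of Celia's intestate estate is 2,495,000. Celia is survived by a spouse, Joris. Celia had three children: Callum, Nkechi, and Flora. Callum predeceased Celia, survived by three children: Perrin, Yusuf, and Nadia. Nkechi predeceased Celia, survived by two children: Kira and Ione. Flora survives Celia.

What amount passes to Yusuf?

Yusuf receives 204,000.

Joris first takes 200,000, leaving a balance of 2,295,000. Joris then takes one-third of the balance (765,000), for a total of 965,000. The remaining 1,530,000 passes to the descendants.
The descendants' portion (1,530,000) is divided at the children's generation into 3 shares of 510,000. Flora takes 510,000. The 2 shares of the deceased (Callum and Nkechi) are combined into a pool of 1,020,000.
That pool (1,020,000) is divided at the grandchildren's generation equally among Perrin, Yusuf, Nadia, Kira, and Ione: 204,000 each.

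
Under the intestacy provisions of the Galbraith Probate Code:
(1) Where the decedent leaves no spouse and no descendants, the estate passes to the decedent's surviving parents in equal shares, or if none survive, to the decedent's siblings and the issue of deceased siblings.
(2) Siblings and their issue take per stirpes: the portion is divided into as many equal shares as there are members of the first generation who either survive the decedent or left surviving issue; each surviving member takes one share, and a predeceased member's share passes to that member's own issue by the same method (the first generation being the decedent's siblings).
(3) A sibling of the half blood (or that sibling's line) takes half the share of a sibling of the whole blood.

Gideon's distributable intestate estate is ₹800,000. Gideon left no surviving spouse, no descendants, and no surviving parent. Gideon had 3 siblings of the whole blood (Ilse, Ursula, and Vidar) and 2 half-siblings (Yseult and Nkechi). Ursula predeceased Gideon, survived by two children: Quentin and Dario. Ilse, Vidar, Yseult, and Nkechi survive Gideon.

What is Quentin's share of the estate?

The entire ₹800,000 passes to the siblings and their issue.
Counting each half-blood sibling's line as half a unit, there are 4 units in ₹800,000, so one unit is ₹200,000. Whole-blood lines (Ilse, Ursula, and Vidar) take ₹200,000 each; half-blood lines (Yseult and Nkechi) take ₹100,000 each.
Ursula's share (₹200,000) is divided into 2 shares of ₹100,000: Quentin and Dario each take ₹100,000.

Quentin receives ₹100,000.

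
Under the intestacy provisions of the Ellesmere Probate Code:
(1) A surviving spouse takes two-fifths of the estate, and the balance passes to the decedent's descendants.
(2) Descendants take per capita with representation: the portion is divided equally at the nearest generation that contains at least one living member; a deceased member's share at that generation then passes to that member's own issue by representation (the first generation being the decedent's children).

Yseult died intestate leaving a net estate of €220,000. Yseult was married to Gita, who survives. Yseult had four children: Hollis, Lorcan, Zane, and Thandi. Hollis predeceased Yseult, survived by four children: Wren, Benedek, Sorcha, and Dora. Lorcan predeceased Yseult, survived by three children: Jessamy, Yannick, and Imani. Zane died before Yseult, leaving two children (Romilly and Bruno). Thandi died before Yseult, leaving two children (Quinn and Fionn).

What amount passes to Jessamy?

Jessamy receives €12,000.

Gita takes two-fifths of €220,000 = €88,000. The remaining €132,000 passes to the descendants.
No child survives, so the initial division is made at the grandchildren's generation.
The descendants' portion (€132,000) is divided into 11 shares of €12,000: Wren, Benedek, Sorcha, Dora, Jessamy, Yannick, Imani, Romilly, Bruno, Quinn, and Fionn each take €12,000.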